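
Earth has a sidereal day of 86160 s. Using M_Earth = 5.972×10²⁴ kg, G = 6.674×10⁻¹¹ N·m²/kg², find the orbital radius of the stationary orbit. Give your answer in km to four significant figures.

μ = GM = 6.674×10⁻¹¹ × 5.972×10²⁴ = 3.986×10¹⁴ m³/s².
A synchronous orbit has period T, so by Kepler's third law a = (μT²/4π²)^(1/3).
μT²/4π² = 3.986×10¹⁴ × (8.616×10⁴)² / 39.48 = 7.495×10²² m³.
a = 4.216×10⁷ m = 42162 km.

r_sync ≈ 42160 km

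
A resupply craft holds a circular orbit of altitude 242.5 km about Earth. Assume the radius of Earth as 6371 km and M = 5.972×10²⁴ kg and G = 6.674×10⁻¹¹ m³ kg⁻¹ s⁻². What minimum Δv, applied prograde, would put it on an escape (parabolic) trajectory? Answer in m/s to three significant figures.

μ = GM = 6.674×10⁻¹¹ × 5.972×10²⁴ = 3.986×10¹⁴ m³/s².
r = 6371 + 242.5 = 6613.5 km = 6.6135×10⁶ m.
Circular speed v_c = √(μ/r) = 7763 m/s.
Escape speed v_esc = √(2μ/r) = √2 × v_c = 10980 m/s.
Δv = v_esc − v_c = 3216 m/s.

Δv ≈ 3220 m/s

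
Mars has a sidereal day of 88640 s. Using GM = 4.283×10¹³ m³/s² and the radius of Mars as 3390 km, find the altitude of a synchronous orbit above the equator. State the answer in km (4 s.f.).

h_sync ≈ 17040 km

A synchronous orbit has period T, so by Kepler's third law a = (μT²/4π²)^(1/3).
μT²/4π² = 4.283×10¹³ × (8.864×10⁴)² / 39.48 = 8.524×10²¹ m³.
a = 2.043×10⁷ m = 20428 km.
Altitude h = a − R = 20428 − 3390 = 17038 km.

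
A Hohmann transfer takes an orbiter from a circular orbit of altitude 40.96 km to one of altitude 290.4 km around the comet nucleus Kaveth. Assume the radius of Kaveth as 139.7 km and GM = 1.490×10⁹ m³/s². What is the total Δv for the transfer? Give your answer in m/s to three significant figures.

r₁ = 139.7 + 40.96 = 180.66 km = 1.8066×10⁵ m.
r₂ = 139.7 + 290.4 = 430.10 km = 4.3010×10⁵ m.
Transfer ellipse a_t = (r₁ + r₂)/2 = 3.054×10⁵ m.
At r₁: circular v_c1 = √(μ/r₁) = 90.82 m/s; transfer-periapsis v_p = √[μ(2/r₁ − 1/a_t)] = 107.8 m/s.
Δv₁ = v_p − v_c1 = 16.96 m/s.
At r₂: circular v_c2 = √(μ/r₂) = 58.86 m/s; transfer-apoapsis v_a = √[μ(2/r₂ − 1/a_t)] = 45.27 m/s.
Δv₂ = v_c2 − v_a = 13.59 m/s.
Total Δv = Δv₁ + Δv₂ = 30.55 m/s.

Δv_total ≈ 30.5 m/s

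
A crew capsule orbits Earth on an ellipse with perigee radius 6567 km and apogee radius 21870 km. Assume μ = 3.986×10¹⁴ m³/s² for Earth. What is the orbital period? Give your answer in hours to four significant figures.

T ≈ 4.687 hours

Semi-major axis a = (r_p + r_a)/2 = (6567.0 + 21870)/2 = 14218 km = 1.422×10⁷ m.
By Kepler's third law T = 2π√(a³/μ) = 2π × 2.685×10³ = 1.687×10⁴ s.
= 4.687 hours.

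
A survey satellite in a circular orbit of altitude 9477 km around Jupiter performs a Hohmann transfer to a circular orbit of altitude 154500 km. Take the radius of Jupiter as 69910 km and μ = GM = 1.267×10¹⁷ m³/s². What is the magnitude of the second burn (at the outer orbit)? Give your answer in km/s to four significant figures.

r₁ = 69910 + 9477 = 79387 km = 7.9387×10⁷ m.
r₂ = 69910 + 154500 = 224410 km = 2.2441×10⁸ m.
Transfer ellipse a_t = (r₁ + r₂)/2 = 1.519×10⁸ m.
At r₁: circular v_c1 = √(μ/r₁) = 39950 m/s; transfer-perijove v_p = √[μ(2/r₁ − 1/a_t)] = 48560 m/s.
At r₂: circular v_c2 = √(μ/r₂) = 23760 m/s; transfer-apojove v_a = √[μ(2/r₂ − 1/a_t)] = 17180 m/s.
Δv₂ = v_c2 − v_a = 6583 m/s.
= 6.583 km/s.

Δv ≈ 6.583 km/s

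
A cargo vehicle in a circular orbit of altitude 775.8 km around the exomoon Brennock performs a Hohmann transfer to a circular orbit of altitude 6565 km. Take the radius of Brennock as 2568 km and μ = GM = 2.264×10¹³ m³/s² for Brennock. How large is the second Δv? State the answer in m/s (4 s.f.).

r₁ = 2568 + 775.8 = 3343.8 km = 3.3438×10⁶ m.
r₂ = 2568 + 6565 = 9133.0 km = 9.1330×10⁶ m.
Transfer ellipse a_t = (r₁ + r₂)/2 = 6.238×10⁶ m.
At r₁: circular v_c1 = √(μ/r₁) = 2602 m/s; transfer-periapsis v_p = √[μ(2/r₁ − 1/a_t)] = 3148 m/s.
At r₂: circular v_c2 = √(μ/r₂) = 1574 m/s; transfer-apoapsis v_a = √[μ(2/r₂ − 1/a_t)] = 1153 m/s.
Δv₂ = v_c2 − v_a = 421.8 m/s.

Δv ≈ 421.8 m/s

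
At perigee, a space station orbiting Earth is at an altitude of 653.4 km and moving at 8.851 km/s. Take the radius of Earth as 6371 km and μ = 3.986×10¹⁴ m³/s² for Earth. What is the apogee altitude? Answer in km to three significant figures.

r_p = 6371 + 653.4 = 7024.4 km = 7.024×10⁶ m.
Specific energy ε = v²/2 − μ/r = -1.757×10⁷ J/kg, so a = −μ/(2ε) = 1.134×10⁷ m.
The apsides satisfy r_p + r_a = 2a, so the apogee radius is 2a − r_p = 1.566×10⁷ m = 15656 km.
Apogee altitude = 15656 − 6371 = 9284.6 km.

apogee altitude ≈ 9280 km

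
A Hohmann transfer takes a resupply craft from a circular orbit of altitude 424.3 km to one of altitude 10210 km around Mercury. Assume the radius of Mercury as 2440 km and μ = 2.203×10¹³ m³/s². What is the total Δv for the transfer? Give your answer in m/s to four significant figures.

Δv_total ≈ 1286 m/s

r₁ = 2440 + 424.3 = 2864.3 km = 2.8643×10⁶ m.
r₂ = 2440 + 10210 = 12650 km = 1.2650×10⁷ m.
Transfer ellipse a_t = (r₁ + r₂)/2 = 7.757×10⁶ m.
At r₁: circular v_c1 = √(μ/r₁) = 2773 m/s; transfer-periherm v_p = √[μ(2/r₁ − 1/a_t)] = 3542 m/s.
Δv₁ = v_p − v_c1 = 768.2 m/s.
At r₂: circular v_c2 = √(μ/r₂) = 1320 m/s; transfer-apoherm v_a = √[μ(2/r₂ − 1/a_t)] = 801.9 m/s.
Δv₂ = v_c2 − v_a = 517.8 m/s.
Total Δv = Δv₁ + Δv₂ = 1286 m/s.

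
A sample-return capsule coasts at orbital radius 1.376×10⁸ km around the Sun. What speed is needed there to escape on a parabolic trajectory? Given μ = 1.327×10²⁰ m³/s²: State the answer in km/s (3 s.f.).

v_esc ≈ 43.9 km/s

r = 1.376×10⁸ km = 1.376×10¹¹ m.
Escape speed v_esc = √(2μ/r) = √(2 × 1.327×10²⁰ / 1.376×10¹¹) = √(1.929×10⁹) = 43920 m/s.
= 43.92 km/s.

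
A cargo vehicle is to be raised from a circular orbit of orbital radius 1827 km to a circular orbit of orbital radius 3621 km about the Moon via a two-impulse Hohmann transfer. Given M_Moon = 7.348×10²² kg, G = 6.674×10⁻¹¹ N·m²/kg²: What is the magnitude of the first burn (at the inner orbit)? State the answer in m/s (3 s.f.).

μ = GM = 6.674×10⁻¹¹ × 7.348×10²² = 4.904×10¹² m³/s².
r₁ = 1827 km = 1.827×10⁶ m.
r₂ = 3621 km = 3.621×10⁶ m.
Transfer ellipse a_t = (r₁ + r₂)/2 = 2.724×10⁶ m.
At r₁: circular v_c1 = √(μ/r₁) = 1638 m/s; transfer-perilune v_p = √[μ(2/r₁ − 1/a_t)] = 1889 m/s.
Δv₁ = v_p − v_c1 = 250.6 m/s.

Δv ≈ 251 m/s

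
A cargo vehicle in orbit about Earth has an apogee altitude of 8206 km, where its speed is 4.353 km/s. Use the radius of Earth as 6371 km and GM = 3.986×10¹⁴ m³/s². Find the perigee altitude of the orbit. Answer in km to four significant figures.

r_a = 6371 + 8206 = 14577 km = 1.458×10⁷ m.
Specific energy ε = v²/2 − μ/r = -1.787×10⁷ J/kg, so a = −μ/(2ε) = 1.115×10⁷ m.
The apsides satisfy r_p + r_a = 2a, so the perigee radius is 2a − r_a = 7.728×10⁶ m = 7728.4 km.
Perigee altitude = 7728.4 − 6371 = 1357.4 km.

perigee altitude ≈ 1357 km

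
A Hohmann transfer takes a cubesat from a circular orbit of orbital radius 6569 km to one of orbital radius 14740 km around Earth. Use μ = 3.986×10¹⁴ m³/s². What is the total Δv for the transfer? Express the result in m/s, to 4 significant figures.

Δv_total ≈ 2490 m/s

r₁ = 6569 km = 6.569×10⁶ m.
r₂ = 14740 km = 1.474×10⁷ m.
Transfer ellipse a_t = (r₁ + r₂)/2 = 1.065×10⁷ m.
At r₁: circular v_c1 = √(μ/r₁) = 7790 m/s; transfer-perigee v_p = √[μ(2/r₁ − 1/a_t)] = 9162 m/s.
Δv₁ = v_p − v_c1 = 1373 m/s.
At r₂: circular v_c2 = √(μ/r₂) = 5200 m/s; transfer-apogee v_a = √[μ(2/r₂ − 1/a_t)] = 4083 m/s.
Δv₂ = v_c2 − v_a = 1117 m/s.
Total Δv = Δv₁ + Δv₂ = 2490 m/s.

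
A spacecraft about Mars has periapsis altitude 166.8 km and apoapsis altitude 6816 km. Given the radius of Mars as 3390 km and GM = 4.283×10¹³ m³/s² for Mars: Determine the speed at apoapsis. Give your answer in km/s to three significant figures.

v ≈ 1.47 km/s

r_p = 3390 + 166.8 = 3556.8 km = 3.5568×10⁶ m.
r_a = 3390 + 6816 = 10206 km = 1.0206×10⁷ m.
Semi-major axis a = (r_p + r_a)/2 = 6881.4 km = 6.881×10⁶ m.
Vis-viva: v² = μ(2/r − 1/a) = 4.283×10¹³ × (1.960×10⁻⁷ − 1.453×10⁻⁷) = 2.169×10⁶ m²/s².
v = 1473 m/s = 1.473 km/s.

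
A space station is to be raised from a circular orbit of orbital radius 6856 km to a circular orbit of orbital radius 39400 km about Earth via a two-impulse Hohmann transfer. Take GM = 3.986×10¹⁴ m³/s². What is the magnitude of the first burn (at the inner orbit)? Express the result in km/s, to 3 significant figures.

Δv ≈ 2.33 km/s

r₁ = 6856 km = 6.856×10⁶ m.
r₂ = 39400 km = 3.940×10⁷ m.
Transfer ellipse a_t = (r₁ + r₂)/2 = 2.313×10⁷ m.
At r₁: circular v_c1 = √(μ/r₁) = 7625 m/s; transfer-perigee v_p = √[μ(2/r₁ − 1/a_t)] = 9952 m/s.
Δv₁ = v_p − v_c1 = 2327 m/s.
= 2.327 km/s.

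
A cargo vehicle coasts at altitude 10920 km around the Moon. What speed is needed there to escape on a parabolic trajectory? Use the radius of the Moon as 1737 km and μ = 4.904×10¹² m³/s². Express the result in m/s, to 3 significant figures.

v_esc ≈ 880 m/s

r = 1737 + 10920 = 12657 km = 1.2657×10⁷ m.
Escape speed v_esc = √(2μ/r) = √(2 × 4.904×10¹² / 1.266×10⁷) = √(7.749×10⁵) = 880.3 m/s.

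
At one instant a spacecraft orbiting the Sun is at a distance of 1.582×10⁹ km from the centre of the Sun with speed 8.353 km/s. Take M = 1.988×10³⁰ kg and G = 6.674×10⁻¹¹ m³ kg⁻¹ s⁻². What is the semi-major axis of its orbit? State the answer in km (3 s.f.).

μ = GM = 6.674×10⁻¹¹ × 1.988×10³⁰ = 1.327×10²⁰ m³/s².
r = 1.582×10¹² m.
Specific orbital energy ε = v²/2 − μ/r = (8353)²/2 − 1.327×10²⁰/1.582×10¹² = -4.898×10⁷ J/kg.
Since ε = −μ/(2a), a = −μ/(2ε) = 1.354×10¹² m = 1.3544×10⁹ km.

a ≈ 1.35×10⁹ km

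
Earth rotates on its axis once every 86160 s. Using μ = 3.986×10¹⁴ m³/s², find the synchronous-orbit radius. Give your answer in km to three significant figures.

A synchronous orbit has period T, so by Kepler's third law a = (μT²/4π²)^(1/3).
μT²/4π² = 3.986×10¹⁴ × (8.616×10⁴)² / 39.48 = 7.495×10²² m³.
a = 4.216×10⁷ m = 42163 km.

r_sync ≈ 42200 km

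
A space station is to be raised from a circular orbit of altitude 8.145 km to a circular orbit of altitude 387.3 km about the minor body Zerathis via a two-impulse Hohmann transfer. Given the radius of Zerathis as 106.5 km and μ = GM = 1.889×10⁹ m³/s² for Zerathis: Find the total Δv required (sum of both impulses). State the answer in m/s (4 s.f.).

Δv_total ≈ 59.06 m/s

r₁ = 106.5 + 8.145 = 114.64 km = 1.1464×10⁵ m.
r₂ = 106.5 + 387.3 = 493.80 km = 4.9380×10⁵ m.
Transfer ellipse a_t = (r₁ + r₂)/2 = 3.042×10⁵ m.
At r₁: circular v_c1 = √(μ/r₁) = 128.4 m/s; transfer-periapsis v_p = √[μ(2/r₁ − 1/a_t)] = 163.5 m/s.
Δv₁ = v_p − v_c1 = 35.18 m/s.
At r₂: circular v_c2 = √(μ/r₂) = 61.85 m/s; transfer-apoapsis v_a = √[μ(2/r₂ − 1/a_t)] = 37.97 m/s.
Δv₂ = v_c2 − v_a = 23.88 m/s.
Total Δv = Δv₁ + Δv₂ = 59.06 m/s.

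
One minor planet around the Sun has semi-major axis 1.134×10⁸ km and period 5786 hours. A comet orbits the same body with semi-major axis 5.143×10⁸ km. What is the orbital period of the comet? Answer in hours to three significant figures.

T₂ ≈ 55900 hours

Kepler's third law: T² ∝ a³, so T₂ = T₁ (a₂/a₁)^(3/2).
a₂/a₁ = 4.535, (a₂/a₁)^(3/2) = 9.658.
T₂ = 5786 × 9.658 = 55880 hours.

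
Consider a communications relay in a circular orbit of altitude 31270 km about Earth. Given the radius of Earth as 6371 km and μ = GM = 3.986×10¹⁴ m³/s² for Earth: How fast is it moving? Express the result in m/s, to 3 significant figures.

v ≈ 3250 m/s

r = 6371 + 31270 = 37641 km = 3.7641×10⁷ m.
For a circular orbit v = √(μ/r) = √(3.986×10¹⁴ / 3.764×10⁷) = √(1.059×10⁷) = 3254 m/s.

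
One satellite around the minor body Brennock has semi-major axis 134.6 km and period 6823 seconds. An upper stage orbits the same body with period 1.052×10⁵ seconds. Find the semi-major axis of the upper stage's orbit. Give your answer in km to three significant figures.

a₂ ≈ 834 km

Kepler's third law: a³ ∝ T², so a₂ = a₁ (T₂/T₁)^(2/3).
T₂/T₁ = 15.42, (T₂/T₁)^(2/3) = 6.195.
a₂ = 134.6 × 6.195 = 833.8 km.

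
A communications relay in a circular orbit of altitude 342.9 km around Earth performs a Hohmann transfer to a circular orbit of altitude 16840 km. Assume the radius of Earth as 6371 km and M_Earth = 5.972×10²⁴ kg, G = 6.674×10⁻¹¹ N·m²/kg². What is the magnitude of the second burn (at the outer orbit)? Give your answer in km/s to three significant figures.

μ = GM = 6.674×10⁻¹¹ × 5.972×10²⁴ = 3.986×10¹⁴ m³/s².
r₁ = 6371 + 342.9 = 6713.9 km = 6.7139×10⁶ m.
r₂ = 6371 + 16840 = 23211 km = 2.3211×10⁷ m.
Transfer ellipse a_t = (r₁ + r₂)/2 = 1.496×10⁷ m.
At r₁: circular v_c1 = √(μ/r₁) = 7705 m/s; transfer-perigee v_p = √[μ(2/r₁ − 1/a_t)] = 9596 m/s.
At r₂: circular v_c2 = √(μ/r₂) = 4144 m/s; transfer-apogee v_a = √[μ(2/r₂ − 1/a_t)] = 2776 m/s.
Δv₂ = v_c2 − v_a = 1368 m/s.
= 1.368 km/s.

Δv ≈ 1.37 km/s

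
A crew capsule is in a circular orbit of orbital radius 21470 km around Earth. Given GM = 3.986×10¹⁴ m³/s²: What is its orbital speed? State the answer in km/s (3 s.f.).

r = 21470 km = 2.147×10⁷ m.
For a circular orbit v = √(μ/r) = √(3.986×10¹⁴ / 2.147×10⁷) = √(1.857×10⁷) = 4309 m/s.
That is 4.309 km/s.

v ≈ 4.31 km/s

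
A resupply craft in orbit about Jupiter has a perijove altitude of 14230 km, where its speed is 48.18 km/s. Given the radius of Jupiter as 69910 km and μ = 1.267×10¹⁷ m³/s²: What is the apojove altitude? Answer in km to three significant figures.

apojove altitude ≈ 2.13×10⁵ km

r_p = 69910 + 14230 = 84140 km = 8.414×10⁷ m.
Specific energy ε = v²/2 − μ/r = -3.452×10⁸ J/kg, so a = −μ/(2ε) = 1.835×10⁸ m.
The apsides satisfy r_p + r_a = 2a, so the apojove radius is 2a − r_p = 2.829×10⁸ m = 2.8293×10⁵ km.
Apojove altitude = 2.8293×10⁵ − 69910 = 2.1302×10⁵ km.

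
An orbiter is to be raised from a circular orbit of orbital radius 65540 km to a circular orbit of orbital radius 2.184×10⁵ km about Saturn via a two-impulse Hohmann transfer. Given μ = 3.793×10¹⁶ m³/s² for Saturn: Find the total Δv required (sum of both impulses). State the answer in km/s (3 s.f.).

r₁ = 65540 km = 6.554×10⁷ m.
r₂ = 2.184×10⁵ km = 2.184×10⁸ m.
Transfer ellipse a_t = (r₁ + r₂)/2 = 1.420×10⁸ m.
At r₁: circular v_c1 = √(μ/r₁) = 24060 m/s; transfer-perikrone v_p = √[μ(2/r₁ − 1/a_t)] = 29840 m/s.
Δv₁ = v_p − v_c1 = 5781 m/s.
At r₂: circular v_c2 = √(μ/r₂) = 13180 m/s; transfer-apokrone v_a = √[μ(2/r₂ − 1/a_t)] = 8954 m/s.
Δv₂ = v_c2 − v_a = 4224 m/s.
Total Δv = Δv₁ + Δv₂ = 10010 m/s = 10.01 km/s.

Δv_total ≈ 10.0 km/s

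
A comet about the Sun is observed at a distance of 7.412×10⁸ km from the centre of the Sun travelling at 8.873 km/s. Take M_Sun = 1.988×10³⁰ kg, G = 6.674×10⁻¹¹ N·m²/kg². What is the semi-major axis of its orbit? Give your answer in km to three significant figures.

a ≈ 4.75×10⁸ km

μ = GM = 6.674×10⁻¹¹ × 1.988×10³⁰ = 1.327×10²⁰ m³/s².
r = 7.412×10¹¹ m.
Specific orbital energy ε = v²/2 − μ/r = (8873)²/2 − 1.327×10²⁰/7.412×10¹¹ = -1.396×10⁸ J/kg.
Since ε = −μ/(2a), a = −μ/(2ε) = 4.751×10¹¹ m = 4.7507×10⁸ km.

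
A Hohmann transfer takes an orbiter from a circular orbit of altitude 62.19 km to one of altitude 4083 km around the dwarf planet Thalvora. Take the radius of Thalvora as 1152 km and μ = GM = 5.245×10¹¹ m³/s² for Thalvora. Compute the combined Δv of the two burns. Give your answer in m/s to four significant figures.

Δv_total ≈ 302.5 m/s

r₁ = 1152 + 62.19 = 1214.2 km = 1.2142×10⁶ m.
r₂ = 1152 + 4083 = 5235.0 km = 5.2350×10⁶ m.
Transfer ellipse a_t = (r₁ + r₂)/2 = 3.225×10⁶ m.
At r₁: circular v_c1 = √(μ/r₁) = 657.2 m/s; transfer-periapsis v_p = √[μ(2/r₁ − 1/a_t)] = 837.4 m/s.
Δv₁ = v_p − v_c1 = 180.2 m/s.
At r₂: circular v_c2 = √(μ/r₂) = 316.5 m/s; transfer-apoapsis v_a = √[μ(2/r₂ − 1/a_t)] = 194.2 m/s.
Δv₂ = v_c2 − v_a = 122.3 m/s.
Total Δv = Δv₁ + Δv₂ = 302.5 m/s.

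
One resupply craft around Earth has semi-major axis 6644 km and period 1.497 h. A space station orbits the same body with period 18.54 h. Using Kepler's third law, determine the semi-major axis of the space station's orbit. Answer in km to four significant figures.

a₂ ≈ 35560 km

Kepler's third law: a³ ∝ T², so a₂ = a₁ (T₂/T₁)^(2/3).
T₂/T₁ = 12.38, (T₂/T₁)^(2/3) = 5.353.
a₂ = 6644 × 5.353 = 35560 km.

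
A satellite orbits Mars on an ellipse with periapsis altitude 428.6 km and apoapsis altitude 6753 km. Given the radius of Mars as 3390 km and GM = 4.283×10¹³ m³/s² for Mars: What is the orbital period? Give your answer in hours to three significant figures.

T ≈ 4.92 hours

r_p = 3390 + 428.6 = 3818.6 km = 3.8186×10⁶ m.
r_a = 3390 + 6753 = 10143 km = 1.0143×10⁷ m.
Semi-major axis a = (r_p + r_a)/2 = (3818.6 + 10143)/2 = 6980.8 km = 6.981×10⁶ m.
By Kepler's third law T = 2π√(a³/μ) = 2π × 2.818×10³ = 1.771×10⁴ s.
= 4.919 hours.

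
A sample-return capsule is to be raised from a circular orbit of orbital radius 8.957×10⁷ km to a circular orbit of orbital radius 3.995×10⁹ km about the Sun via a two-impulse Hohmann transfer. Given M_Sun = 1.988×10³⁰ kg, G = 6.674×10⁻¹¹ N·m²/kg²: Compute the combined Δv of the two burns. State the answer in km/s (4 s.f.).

Δv_total ≈ 19.90 km/s

μ = GM = 6.674×10⁻¹¹ × 1.988×10³⁰ = 1.327×10²⁰ m³/s².
r₁ = 8.957×10⁷ km = 8.957×10¹⁰ m.
r₂ = 3.995×10⁹ km = 3.995×10¹² m.
Transfer ellipse a_t = (r₁ + r₂)/2 = 2.042×10¹² m.
At r₁: circular v_c1 = √(μ/r₁) = 38490 m/s; transfer-perihelion v_p = √[μ(2/r₁ − 1/a_t)] = 53830 m/s.
Δv₁ = v_p − v_c1 = 15340 m/s.
At r₂: circular v_c2 = √(μ/r₂) = 5763 m/s; transfer-aphelion v_a = √[μ(2/r₂ − 1/a_t)] = 1207 m/s.
Δv₂ = v_c2 − v_a = 4556 m/s.
Total Δv = Δv₁ + Δv₂ = 19900 m/s = 19.90 km/s.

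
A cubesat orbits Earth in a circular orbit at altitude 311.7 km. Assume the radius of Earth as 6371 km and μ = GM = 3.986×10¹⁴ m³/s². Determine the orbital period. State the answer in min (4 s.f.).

r = 6371 + 311.7 = 6682.7 km = 6.6827×10⁶ m.
Kepler's third law: T = 2π√(r³/μ) = 2π√((6.683×10⁶)³ / 3.986×10¹⁴).
r³/μ = 7.487×10⁵ s², so T = 2π × 8.653×10² = 5.437×10³ s.
Converting: 5.437×10³ s ÷ 60.00 = 90.61 min.

T ≈ 90.61 min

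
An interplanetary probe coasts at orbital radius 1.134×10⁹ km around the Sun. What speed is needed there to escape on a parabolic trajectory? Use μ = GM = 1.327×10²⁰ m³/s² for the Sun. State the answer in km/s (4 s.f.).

v_esc ≈ 15.30 km/s

r = 1.134×10⁹ km = 1.134×10¹² m.
Escape speed v_esc = √(2μ/r) = √(2 × 1.327×10²⁰ / 1.134×10¹²) = √(2.340×10⁸) = 15300 m/s.
= 15.30 km/s.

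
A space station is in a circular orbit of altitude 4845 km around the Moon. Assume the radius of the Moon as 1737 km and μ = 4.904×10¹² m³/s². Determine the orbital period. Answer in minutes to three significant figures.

r = 1737 + 4845 = 6582.0 km = 6.5820×10⁶ m.
Kepler's third law: T = 2π√(r³/μ) = 2π√((6.582×10⁶)³ / 4.904×10¹²).
r³/μ = 5.815×10⁷ s², so T = 2π × 7.625×10³ = 4.791×10⁴ s.
Converting: 4.791×10⁴ s ÷ 60.00 = 798.5 minutes.

T ≈ 799 minutes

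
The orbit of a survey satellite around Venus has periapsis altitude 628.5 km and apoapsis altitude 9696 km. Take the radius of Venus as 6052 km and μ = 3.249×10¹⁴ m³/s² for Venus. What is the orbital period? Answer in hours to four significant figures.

T ≈ 3.636 hours

r_p = 6052 + 628.5 = 6680.5 km = 6.6805×10⁶ m.
r_a = 6052 + 9696 = 15748 km = 1.5748×10⁷ m.
Semi-major axis a = (r_p + r_a)/2 = (6680.5 + 15748)/2 = 11214 km = 1.121×10⁷ m.
By Kepler's third law T = 2π√(a³/μ) = 2π × 2.083×10³ = 1.309×10⁴ s.
= 3.636 hours.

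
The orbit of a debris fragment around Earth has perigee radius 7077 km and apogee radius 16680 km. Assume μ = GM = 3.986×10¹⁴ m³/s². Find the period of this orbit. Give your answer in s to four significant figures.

T ≈ 12880 s

Semi-major axis a = (r_p + r_a)/2 = (7077.0 + 16680)/2 = 11878 km = 1.188×10⁷ m.
By Kepler's third law T = 2π√(a³/μ) = 2π × 2.051×10³ = 1.288×10⁴ s.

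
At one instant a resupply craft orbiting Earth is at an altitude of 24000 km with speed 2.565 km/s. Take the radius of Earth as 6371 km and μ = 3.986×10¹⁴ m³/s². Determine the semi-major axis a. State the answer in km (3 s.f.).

a ≈ 20300 km

r = 6371 + 24000 = 30371 km = 3.037×10⁷ m.
Specific orbital energy ε = v²/2 − μ/r = (2565)²/2 − 3.986×10¹⁴/3.037×10⁷ = -9.835×10⁶ J/kg.
Since ε = −μ/(2a), a = −μ/(2ε) = 2.026×10⁷ m = 20265 km.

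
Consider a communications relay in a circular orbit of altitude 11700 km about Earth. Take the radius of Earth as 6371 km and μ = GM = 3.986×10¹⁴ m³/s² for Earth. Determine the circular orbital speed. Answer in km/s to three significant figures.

r = 6371 + 11700 = 18071 km = 1.8071×10⁷ m.
For a circular orbit v = √(μ/r) = √(3.986×10¹⁴ / 1.807×10⁷) = √(2.206×10⁷) = 4697 m/s.
That is 4.697 km/s.

v ≈ 4.70 km/s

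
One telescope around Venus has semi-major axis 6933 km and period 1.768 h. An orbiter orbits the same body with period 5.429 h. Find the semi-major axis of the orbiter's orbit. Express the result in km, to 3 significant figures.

Kepler's third law: a³ ∝ T², so a₂ = a₁ (T₂/T₁)^(2/3).
T₂/T₁ = 3.071, (T₂/T₁)^(2/3) = 2.113.
a₂ = 6933 × 2.113 = 14650 km.

a₂ ≈ 14600 km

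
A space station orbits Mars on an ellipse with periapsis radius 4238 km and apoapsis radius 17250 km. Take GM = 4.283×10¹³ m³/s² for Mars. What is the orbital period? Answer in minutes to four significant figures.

Semi-major axis a = (r_p + r_a)/2 = (4238.0 + 17250)/2 = 10744 km = 1.074×10⁷ m.
By Kepler's third law T = 2π√(a³/μ) = 2π × 5.381×10³ = 3.381×10⁴ s.
= 563.5 minutes.

T ≈ 563.5 minutes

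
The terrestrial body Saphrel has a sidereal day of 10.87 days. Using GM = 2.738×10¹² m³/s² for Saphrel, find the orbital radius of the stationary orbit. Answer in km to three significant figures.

T = 10.87 days = 9.392×10⁵ s.
A synchronous orbit has period T, so by Kepler's third law a = (μT²/4π²)^(1/3).
μT²/4π² = 2.738×10¹² × (9.392×10⁵)² / 39.48 = 6.117×10²² m³.
a = 3.940×10⁷ m = 39402 km.

r_sync ≈ 39400 km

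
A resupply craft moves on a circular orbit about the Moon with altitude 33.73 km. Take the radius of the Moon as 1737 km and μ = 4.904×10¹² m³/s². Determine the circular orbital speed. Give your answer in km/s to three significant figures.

r = 1737 + 33.73 = 1770.7 km = 1.7707×10⁶ m.
For a circular orbit v = √(μ/r) = √(4.904×10¹² / 1.771×10⁶) = √(2.769×10⁶) = 1664 m/s.
That is 1.664 km/s.

v ≈ 1.66 km/s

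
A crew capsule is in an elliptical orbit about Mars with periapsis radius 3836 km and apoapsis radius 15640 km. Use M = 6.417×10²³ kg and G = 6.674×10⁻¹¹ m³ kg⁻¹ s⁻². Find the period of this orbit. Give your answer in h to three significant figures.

T ≈ 8.10 h

μ = GM = 6.674×10⁻¹¹ × 6.417×10²³ = 4.283×10¹³ m³/s².
Semi-major axis a = (r_p + r_a)/2 = (3836.0 + 15640)/2 = 9738.0 km = 9.738×10⁶ m.
By Kepler's third law T = 2π√(a³/μ) = 2π × 4.644×10³ = 2.918×10⁴ s.
= 8.104 h.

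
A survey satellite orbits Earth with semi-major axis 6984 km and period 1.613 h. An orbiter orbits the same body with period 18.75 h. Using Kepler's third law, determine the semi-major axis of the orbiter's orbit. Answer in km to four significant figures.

Kepler's third law: a³ ∝ T², so a₂ = a₁ (T₂/T₁)^(2/3).
T₂/T₁ = 11.62, (T₂/T₁)^(2/3) = 5.132.
a₂ = 6984 × 5.132 = 35840 km.

a₂ ≈ 35840 km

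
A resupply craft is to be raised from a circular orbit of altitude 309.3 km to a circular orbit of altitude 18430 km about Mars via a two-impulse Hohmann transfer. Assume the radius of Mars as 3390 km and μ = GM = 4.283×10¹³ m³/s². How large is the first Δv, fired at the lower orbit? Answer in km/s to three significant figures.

Δv ≈ 1.05 km/s

r₁ = 3390 + 309.3 = 3699.3 km = 3.6993×10⁶ m.
r₂ = 3390 + 18430 = 21820 km = 2.1820×10⁷ m.
Transfer ellipse a_t = (r₁ + r₂)/2 = 1.276×10⁷ m.
At r₁: circular v_c1 = √(μ/r₁) = 3403 m/s; transfer-periapsis v_p = √[μ(2/r₁ − 1/a_t)] = 4450 m/s.
Δv₁ = v_p − v_c1 = 1047 m/s.
= 1.047 km/s.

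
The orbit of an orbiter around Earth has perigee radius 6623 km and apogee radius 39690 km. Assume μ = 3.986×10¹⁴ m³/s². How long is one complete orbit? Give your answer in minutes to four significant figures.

T ≈ 584.5 minutes

Semi-major axis a = (r_p + r_a)/2 = (6623.0 + 39690)/2 = 23156 km = 2.316×10⁷ m.
By Kepler's third law T = 2π√(a³/μ) = 2π × 5.581×10³ = 3.507×10⁴ s.
= 584.5 minutes.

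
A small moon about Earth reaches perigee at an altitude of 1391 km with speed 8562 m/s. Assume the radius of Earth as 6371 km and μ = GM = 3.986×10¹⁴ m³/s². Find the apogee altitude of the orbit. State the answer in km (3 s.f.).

r_p = 6371 + 1391 = 7762.0 km = 7.762×10⁶ m.
Specific energy ε = v²/2 − μ/r = -1.470×10⁷ J/kg, so a = −μ/(2ε) = 1.356×10⁷ m.
The apsides satisfy r_p + r_a = 2a, so the apogee radius is 2a − r_p = 1.936×10⁷ m = 19356 km.
Apogee altitude = 19356 − 6371 = 12985 km.

apogee altitude ≈ 13000 km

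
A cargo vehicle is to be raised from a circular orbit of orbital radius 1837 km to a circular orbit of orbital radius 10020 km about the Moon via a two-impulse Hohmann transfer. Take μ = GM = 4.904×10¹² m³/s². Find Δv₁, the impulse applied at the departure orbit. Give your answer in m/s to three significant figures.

r₁ = 1837 km = 1.837×10⁶ m.
r₂ = 10020 km = 1.002×10⁷ m.
Transfer ellipse a_t = (r₁ + r₂)/2 = 5.928×10⁶ m.
At r₁: circular v_c1 = √(μ/r₁) = 1634 m/s; transfer-perilune v_p = √[μ(2/r₁ − 1/a_t)] = 2124 m/s.
Δv₁ = v_p − v_c1 = 490.3 m/s.

Δv ≈ 490 m/s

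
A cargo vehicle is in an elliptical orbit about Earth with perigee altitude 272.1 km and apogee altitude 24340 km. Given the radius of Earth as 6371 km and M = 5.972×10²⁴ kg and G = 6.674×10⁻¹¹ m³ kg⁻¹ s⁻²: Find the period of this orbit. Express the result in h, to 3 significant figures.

T ≈ 7.06 h

μ = GM = 6.674×10⁻¹¹ × 5.972×10²⁴ = 3.986×10¹⁴ m³/s².
r_p = 6371 + 272.1 = 6643.1 km = 6.6431×10⁶ m.
r_a = 6371 + 24340 = 30711 km = 3.0711×10⁷ m.
Semi-major axis a = (r_p + r_a)/2 = (6643.1 + 30711)/2 = 18677 km = 1.868×10⁷ m.
By Kepler's third law T = 2π√(a³/μ) = 2π × 4.043×10³ = 2.540×10⁴ s.
= 7.056 h.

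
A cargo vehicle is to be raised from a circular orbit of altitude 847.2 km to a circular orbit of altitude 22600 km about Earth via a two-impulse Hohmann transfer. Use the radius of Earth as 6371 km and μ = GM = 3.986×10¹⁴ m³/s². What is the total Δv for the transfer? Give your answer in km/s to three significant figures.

Δv_total ≈ 3.34 km/s

r₁ = 6371 + 847.2 = 7218.2 km = 7.2182×10⁶ m.
r₂ = 6371 + 22600 = 28971 km = 2.8971×10⁷ m.
Transfer ellipse a_t = (r₁ + r₂)/2 = 1.809×10⁷ m.
At r₁: circular v_c1 = √(μ/r₁) = 7431 m/s; transfer-perigee v_p = √[μ(2/r₁ − 1/a_t)] = 9403 m/s.
Δv₁ = v_p − v_c1 = 1972 m/s.
At r₂: circular v_c2 = √(μ/r₂) = 3709 m/s; transfer-apogee v_a = √[μ(2/r₂ − 1/a_t)] = 2343 m/s.
Δv₂ = v_c2 − v_a = 1367 m/s.
Total Δv = Δv₁ + Δv₂ = 3338 m/s = 3.338 km/s.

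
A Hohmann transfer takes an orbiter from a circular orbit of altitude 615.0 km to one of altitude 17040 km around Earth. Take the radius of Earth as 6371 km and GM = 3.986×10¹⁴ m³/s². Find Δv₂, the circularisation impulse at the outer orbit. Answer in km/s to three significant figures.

Δv ≈ 1.33 km/s

r₁ = 6371 + 615.0 = 6986.0 km = 6.9860×10⁶ m.
r₂ = 6371 + 17040 = 23411 km = 2.3411×10⁷ m.
Transfer ellipse a_t = (r₁ + r₂)/2 = 1.520×10⁷ m.
At r₁: circular v_c1 = √(μ/r₁) = 7554 m/s; transfer-perigee v_p = √[μ(2/r₁ − 1/a_t)] = 9375 m/s.
At r₂: circular v_c2 = √(μ/r₂) = 4126 m/s; transfer-apogee v_a = √[μ(2/r₂ − 1/a_t)] = 2798 m/s.
Δv₂ = v_c2 − v_a = 1329 m/s.
= 1.329 km/s.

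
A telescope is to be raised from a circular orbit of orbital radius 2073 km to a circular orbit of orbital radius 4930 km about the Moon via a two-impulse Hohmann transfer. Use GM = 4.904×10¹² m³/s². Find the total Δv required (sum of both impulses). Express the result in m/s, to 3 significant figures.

r₁ = 2073 km = 2.073×10⁶ m.
r₂ = 4930 km = 4.930×10⁶ m.
Transfer ellipse a_t = (r₁ + r₂)/2 = 3.502×10⁶ m.
At r₁: circular v_c1 = √(μ/r₁) = 1538 m/s; transfer-perilune v_p = √[μ(2/r₁ − 1/a_t)] = 1825 m/s.
Δv₁ = v_p − v_c1 = 287.0 m/s.
At r₂: circular v_c2 = √(μ/r₂) = 997.4 m/s; transfer-apolune v_a = √[μ(2/r₂ − 1/a_t)] = 767.4 m/s.
Δv₂ = v_c2 − v_a = 230.0 m/s.
Total Δv = Δv₁ + Δv₂ = 516.9 m/s.

Δv_total ≈ 517 m/s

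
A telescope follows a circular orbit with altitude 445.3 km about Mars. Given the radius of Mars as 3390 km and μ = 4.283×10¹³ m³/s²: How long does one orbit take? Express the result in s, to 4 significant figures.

T ≈ 7211 s

r = 3390 + 445.3 = 3835.3 km = 3.8353×10⁶ m.
Kepler's third law: T = 2π√(r³/μ) = 2π√((3.835×10⁶)³ / 4.283×10¹³).
r³/μ = 1.317×10⁶ s², so T = 2π × 1.148×10³ = 7.211×10³ s.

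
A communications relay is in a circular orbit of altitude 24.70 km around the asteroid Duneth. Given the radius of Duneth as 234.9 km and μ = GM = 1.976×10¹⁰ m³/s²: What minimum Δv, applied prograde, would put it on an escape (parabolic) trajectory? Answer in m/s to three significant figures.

Δv ≈ 114 m/s

r = 234.9 + 24.70 = 259.60 km = 2.5960×10⁵ m.
Circular speed v_c = √(μ/r) = 275.9 m/s.
Escape speed v_esc = √(2μ/r) = √2 × v_c = 390.2 m/s.
Δv = v_esc − v_c = 114.3 m/s.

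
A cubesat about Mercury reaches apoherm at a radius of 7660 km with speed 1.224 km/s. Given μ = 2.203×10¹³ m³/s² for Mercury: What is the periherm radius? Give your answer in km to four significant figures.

periherm radius ≈ 2698 km

r_a = 7.660×10⁶ m.
Specific energy ε = v²/2 − μ/r = -2.127×10⁶ J/kg, so a = −μ/(2ε) = 5.179×10⁶ m.
The apsides satisfy r_p + r_a = 2a, so the periherm radius is 2a − r_a = 2.698×10⁶ m = 2697.8 km.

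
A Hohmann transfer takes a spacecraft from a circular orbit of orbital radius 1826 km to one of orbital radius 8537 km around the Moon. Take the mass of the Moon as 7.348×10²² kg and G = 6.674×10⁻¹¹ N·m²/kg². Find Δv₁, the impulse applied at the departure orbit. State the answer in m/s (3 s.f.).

Δv ≈ 465 m/s

μ = GM = 6.674×10⁻¹¹ × 7.348×10²² = 4.904×10¹² m³/s².
r₁ = 1826 km = 1.826×10⁶ m.
r₂ = 8537 km = 8.537×10⁶ m.
Transfer ellipse a_t = (r₁ + r₂)/2 = 5.182×10⁶ m.
At r₁: circular v_c1 = √(μ/r₁) = 1639 m/s; transfer-perilune v_p = √[μ(2/r₁ − 1/a_t)] = 2104 m/s.
Δv₁ = v_p − v_c1 = 464.7 m/s.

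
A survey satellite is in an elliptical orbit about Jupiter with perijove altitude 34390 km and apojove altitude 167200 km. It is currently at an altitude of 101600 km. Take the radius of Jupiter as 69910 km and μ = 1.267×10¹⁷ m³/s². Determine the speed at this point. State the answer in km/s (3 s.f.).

v ≈ 27.1 km/s

r_p = 69910 + 34390 = 104300 km = 1.0430×10⁸ m.
r_a = 69910 + 167200 = 237110 km = 2.3711×10⁸ m.
r = 69910 + 101600 = 1.7151×10⁵ km = 1.715×10⁸ m.
Semi-major axis a = (r_p + r_a)/2 = 1.7070×10⁵ km = 1.707×10⁸ m.
Vis-viva: v² = μ(2/r − 1/a) = 1.267×10¹⁷ × (1.166×10⁻⁸ − 5.858×10⁻⁹) = 7.352×10⁸ m²/s².
v = 27120 m/s = 27.12 km/s.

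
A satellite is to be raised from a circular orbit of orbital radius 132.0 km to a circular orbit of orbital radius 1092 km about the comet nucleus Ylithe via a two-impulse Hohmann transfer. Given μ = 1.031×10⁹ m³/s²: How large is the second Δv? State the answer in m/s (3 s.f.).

Δv ≈ 16.5 m/s

r₁ = 132.0 km = 1.320×10⁵ m.
r₂ = 1092 km = 1.092×10⁶ m.
Transfer ellipse a_t = (r₁ + r₂)/2 = 6.120×10⁵ m.
At r₁: circular v_c1 = √(μ/r₁) = 88.38 m/s; transfer-periapsis v_p = √[μ(2/r₁ − 1/a_t)] = 118.1 m/s.
At r₂: circular v_c2 = √(μ/r₂) = 30.73 m/s; transfer-apoapsis v_a = √[μ(2/r₂ − 1/a_t)] = 14.27 m/s.
Δv₂ = v_c2 − v_a = 16.46 m/s.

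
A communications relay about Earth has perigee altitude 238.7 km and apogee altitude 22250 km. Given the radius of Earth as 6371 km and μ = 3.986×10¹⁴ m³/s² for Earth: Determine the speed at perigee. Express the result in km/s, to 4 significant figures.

r_p = 6371 + 238.7 = 6609.7 km = 6.6097×10⁶ m.
r_a = 6371 + 22250 = 28621 km = 2.8621×10⁷ m.
Semi-major axis a = (r_p + r_a)/2 = 17615 km = 1.762×10⁷ m.
Vis-viva: v² = μ(2/r − 1/a) = 3.986×10¹⁴ × (3.026×10⁻⁷ − 5.677×10⁻⁸) = 9.798×10⁷ m²/s².
v = 9899 m/s = 9.899 km/s.

v ≈ 9.899 km/s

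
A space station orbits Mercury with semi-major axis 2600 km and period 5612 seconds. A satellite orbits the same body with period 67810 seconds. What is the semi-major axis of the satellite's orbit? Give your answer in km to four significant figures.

a₂ ≈ 13690 km

Kepler's third law: a³ ∝ T², so a₂ = a₁ (T₂/T₁)^(2/3).
T₂/T₁ = 12.08, (T₂/T₁)^(2/3) = 5.266.
a₂ = 2600 × 5.266 = 13690 km.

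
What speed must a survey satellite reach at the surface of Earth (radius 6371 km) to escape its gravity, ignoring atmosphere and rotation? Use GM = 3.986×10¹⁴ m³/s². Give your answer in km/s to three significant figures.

r = R = 6.371×10⁶ m.
Escape speed v_esc = √(2μ/r) = √(2 × 3.986×10¹⁴ / 6.371×10⁶) = √(1.251×10⁸) = 11190 m/s.
= 11.19 km/s.

v_esc ≈ 11.2 km/s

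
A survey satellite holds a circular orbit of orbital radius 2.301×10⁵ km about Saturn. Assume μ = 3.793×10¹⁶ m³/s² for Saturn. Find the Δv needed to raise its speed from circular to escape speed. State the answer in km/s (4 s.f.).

Δv ≈ 5.318 km/s

r = 2.301×10⁵ km = 2.301×10⁸ m.
Circular speed v_c = √(μ/r) = 12840 m/s.
Escape speed v_esc = √(2μ/r) = √2 × v_c = 18160 m/s.
Δv = v_esc − v_c = 5318 m/s = 5.318 km/s.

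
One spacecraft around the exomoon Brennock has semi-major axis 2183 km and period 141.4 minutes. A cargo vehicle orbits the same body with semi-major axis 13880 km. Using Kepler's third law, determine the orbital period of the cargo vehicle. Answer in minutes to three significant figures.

T₂ ≈ 2270 minutes

Kepler's third law: T² ∝ a³, so T₂ = T₁ (a₂/a₁)^(3/2).
a₂/a₁ = 6.358, (a₂/a₁)^(3/2) = 16.03.
T₂ = 141.4 × 16.03 = 2267 minutes.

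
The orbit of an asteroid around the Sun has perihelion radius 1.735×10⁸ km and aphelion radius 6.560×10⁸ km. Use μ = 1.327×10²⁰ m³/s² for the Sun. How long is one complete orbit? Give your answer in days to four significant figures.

T ≈ 1686 days

Semi-major axis a = (r_p + r_a)/2 = (1.7350×10⁸ + 6.5600×10⁸)/2 = 4.1475×10⁸ km = 4.148×10¹¹ m.
By Kepler's third law T = 2π√(a³/μ) = 2π × 2.319×10⁷ = 1.457×10⁸ s.
= 1686 days.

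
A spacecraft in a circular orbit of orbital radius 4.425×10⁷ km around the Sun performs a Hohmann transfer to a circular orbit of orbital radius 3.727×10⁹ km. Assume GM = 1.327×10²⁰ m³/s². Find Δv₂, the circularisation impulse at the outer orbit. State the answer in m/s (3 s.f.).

r₁ = 4.425×10⁷ km = 4.425×10¹⁰ m.
r₂ = 3.727×10⁹ km = 3.727×10¹² m.
Transfer ellipse a_t = (r₁ + r₂)/2 = 1.886×10¹² m.
At r₁: circular v_c1 = √(μ/r₁) = 54760 m/s; transfer-perihelion v_p = √[μ(2/r₁ − 1/a_t)] = 76990 m/s.
At r₂: circular v_c2 = √(μ/r₂) = 5967 m/s; transfer-aphelion v_a = √[μ(2/r₂ − 1/a_t)] = 914.1 m/s.
Δv₂ = v_c2 − v_a = 5053 m/s.

Δv ≈ 5050 m/s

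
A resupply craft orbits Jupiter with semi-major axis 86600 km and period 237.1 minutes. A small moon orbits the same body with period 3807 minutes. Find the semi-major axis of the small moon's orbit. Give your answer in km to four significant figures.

Kepler's third law: a³ ∝ T², so a₂ = a₁ (T₂/T₁)^(2/3).
T₂/T₁ = 16.06, (T₂/T₁)^(2/3) = 6.365.
a₂ = 86600 × 6.365 = 5.512×10⁵ km.

a₂ ≈ 5.512×10⁵ km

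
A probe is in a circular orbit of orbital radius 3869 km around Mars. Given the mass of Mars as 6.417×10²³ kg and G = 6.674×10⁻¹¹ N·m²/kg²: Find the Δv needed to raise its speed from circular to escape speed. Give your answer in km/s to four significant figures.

Δv ≈ 1.378 km/s

μ = GM = 6.674×10⁻¹¹ × 6.417×10²³ = 4.283×10¹³ m³/s².
r = 3869 km = 3.869×10⁶ m.
Circular speed v_c = √(μ/r) = 3327 m/s.
Escape speed v_esc = √(2μ/r) = √2 × v_c = 4705 m/s.
Δv = v_esc − v_c = 1378 m/s = 1.378 km/s.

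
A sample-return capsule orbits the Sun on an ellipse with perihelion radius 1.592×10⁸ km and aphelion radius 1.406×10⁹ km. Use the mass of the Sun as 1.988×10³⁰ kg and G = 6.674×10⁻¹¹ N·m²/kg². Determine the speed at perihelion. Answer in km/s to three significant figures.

v ≈ 38.7 km/s

μ = GM = 6.674×10⁻¹¹ × 1.988×10³⁰ = 1.327×10²⁰ m³/s².
Semi-major axis a = (r_p + r_a)/2 = 7.8260×10⁸ km = 7.826×10¹¹ m.
Vis-viva: v² = μ(2/r − 1/a) = 1.327×10²⁰ × (1.256×10⁻¹¹ − 1.278×10⁻¹²) = 1.497×10⁹ m²/s².
v = 38690 m/s = 38.69 km/s.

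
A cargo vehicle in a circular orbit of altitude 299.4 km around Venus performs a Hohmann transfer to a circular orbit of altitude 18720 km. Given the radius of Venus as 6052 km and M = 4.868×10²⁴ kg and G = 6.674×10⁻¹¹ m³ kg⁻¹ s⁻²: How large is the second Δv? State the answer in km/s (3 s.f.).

μ = GM = 6.674×10⁻¹¹ × 4.868×10²⁴ = 3.249×10¹⁴ m³/s².
r₁ = 6052 + 299.4 = 6351.4 km = 6.3514×10⁶ m.
r₂ = 6052 + 18720 = 24772 km = 2.4772×10⁷ m.
Transfer ellipse a_t = (r₁ + r₂)/2 = 1.556×10⁷ m.
At r₁: circular v_c1 = √(μ/r₁) = 7152 m/s; transfer-periapsis v_p = √[μ(2/r₁ − 1/a_t)] = 9024 m/s.
At r₂: circular v_c2 = √(μ/r₂) = 3621 m/s; transfer-apoapsis v_a = √[μ(2/r₂ − 1/a_t)] = 2314 m/s.
Δv₂ = v_c2 − v_a = 1308 m/s.
= 1.308 km/s.

Δv ≈ 1.31 km/s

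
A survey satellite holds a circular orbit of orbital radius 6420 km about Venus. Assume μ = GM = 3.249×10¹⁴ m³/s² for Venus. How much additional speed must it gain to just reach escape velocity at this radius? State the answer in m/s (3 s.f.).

r = 6420 km = 6.420×10⁶ m.
Circular speed v_c = √(μ/r) = 7114 m/s.
Escape speed v_esc = √(2μ/r) = √2 × v_c = 10060 m/s.
Δv = v_esc − v_c = 2947 m/s.

Δv ≈ 2950 m/s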